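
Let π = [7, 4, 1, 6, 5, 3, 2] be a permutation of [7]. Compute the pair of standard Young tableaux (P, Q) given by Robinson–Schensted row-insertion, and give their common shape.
P = [1, 2] / [3, 5] / [4] / [6] / [7];  Q = [1, 4] / [2, 5] / [3] / [6] / [7];  common shape = (2, 2, 1, 1, 1)

Row-insert the values π_1, π_2, … into P one at a time, bumping the leftmost entry strictly greater than the inserted value down to the next row. The recording tableau Q records, in position (i, j), the step at which that cell was added to P.
  Insert 7 (step 1): P = [7];  Q = [1]
  Insert 4 (step 2): P = [4] / [7];  Q = [1] / [2]
  Insert 1 (step 3): P = [1] / [4] / [7];  Q = [1] / [2] / [3]
  Insert 6 (step 4): P = [1, 6] / [4] / [7];  Q = [1, 4] / [2] / [3]
  Insert 5 (step 5): P = [1, 5] / [4, 6] / [7];  Q = [1, 4] / [2, 5] / [3]
  Insert 3 (step 6): P = [1, 3] / [4, 5] / [6] / [7];  Q = [1, 4] / [2, 5] / [3] / [6]
  Insert 2 (step 7): P = [1, 2] / [3, 5] / [4] / [6] / [7];  Q = [1, 4] / [2, 5] / [3] / [6] / [7]
Final shape: (2, 2, 1, 1, 1).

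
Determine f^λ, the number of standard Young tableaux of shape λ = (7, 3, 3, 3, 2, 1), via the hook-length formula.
# SYT of shape (7, 3, 3, 3, 2, 1) = 23279256

Hook-length formula: f^λ = n! / Π hook(c), product over all cells c of the Young diagram. For λ = (7, 3, 3, 3, 2, 1), n = 19 boxes. Hook lengths by row (left-to-right, top-to-bottom): [12, 10, 8, 4, 3, 2, 1]; [7, 5, 3]; [6, 4, 2]; [5, 3, 1]; [3, 1]; [1]. Product of hooks = 5225472000. So f^λ = 19! / 5225472000 = 121645100408832000 / 5225472000 = 23279256.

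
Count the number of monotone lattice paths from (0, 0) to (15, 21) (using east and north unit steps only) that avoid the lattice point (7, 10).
Number of paths = 4097983824

Total paths from (0, 0) to (15, 21): C(36, 15) = 5567902560. Paths through (7, 10): (paths (0, 0) → (7, 10)) × (paths (7, 10) → (15, 21)) = C(17, 7) · C(19, 8) = 19448 · 75582 = 1469918736. Avoidance count = 5567902560 − 1469918736 = 4097983824.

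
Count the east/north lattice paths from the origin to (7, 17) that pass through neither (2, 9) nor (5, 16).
Number of paths = 234072

Inclusion–exclusion. Total paths: C(24, 7) = 346104. Through P₁: C(11, 2)·C(13, 5) = 70785. Through P₂: C(21, 5)·C(3, 2) = 61047. Since P₁ is strictly southwest of P₂, a monotone path through both must visit P₁ then P₂; paths through both = C(11, 2)·C(10, 3)·C(3, 2) = 19800. Avoid both = 346104 − 70785 − 61047 + 19800 = 234072.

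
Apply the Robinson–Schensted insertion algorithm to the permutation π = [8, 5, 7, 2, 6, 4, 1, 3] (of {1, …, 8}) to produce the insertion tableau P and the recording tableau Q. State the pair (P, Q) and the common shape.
P = [1, 3] / [2, 4] / [5, 6] / [7] / [8];  Q = [1, 3] / [2, 5] / [4, 8] / [6] / [7];  common shape = (2, 2, 2, 1, 1)

Row-insert the values π_1, π_2, … into P one at a time, bumping the leftmost entry strictly greater than the inserted value down to the next row. The recording tableau Q records, in position (i, j), the step at which that cell was added to P.
  Insert 8 (step 1): P = [8];  Q = [1]
  Insert 5 (step 2): P = [5] / [8];  Q = [1] / [2]
  Insert 7 (step 3): P = [5, 7] / [8];  Q = [1, 3] / [2]
  Insert 2 (step 4): P = [2, 7] / [5] / [8];  Q = [1, 3] / [2] / [4]
  Insert 6 (step 5): P = [2, 6] / [5, 7] / [8];  Q = [1, 3] / [2, 5] / [4]
  Insert 4 (step 6): P = [2, 4] / [5, 6] / [7] / [8];  Q = [1, 3] / [2, 5] / [4] / [6]
  Insert 1 (step 7): P = [1, 4] / [2, 6] / [5] / [7] / [8];  Q = [1, 3] / [2, 5] / [4] / [6] / [7]
  Insert 3 (step 8): P = [1, 3] / [2, 4] / [5, 6] / [7] / [8];  Q = [1, 3] / [2, 5] / [4, 8] / [6] / [7]
Final shape: (2, 2, 2, 1, 1).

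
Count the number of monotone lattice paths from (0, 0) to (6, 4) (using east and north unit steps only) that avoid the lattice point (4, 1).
Number of paths = 160

Total paths from (0, 0) to (6, 4): C(10, 6) = 210. Paths through (4, 1): (paths (0, 0) → (4, 1)) × (paths (4, 1) → (6, 4)) = C(5, 4) · C(5, 2) = 5 · 10 = 50. Avoidance count = 210 − 50 = 160.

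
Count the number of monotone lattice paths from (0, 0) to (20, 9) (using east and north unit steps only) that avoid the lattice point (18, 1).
Number of paths = 10014150

Total paths from (0, 0) to (20, 9): C(29, 20) = 10015005. Paths through (18, 1): (paths (0, 0) → (18, 1)) × (paths (18, 1) → (20, 9)) = C(19, 18) · C(10, 2) = 19 · 45 = 855. Avoidance count = 10015005 − 855 = 10014150.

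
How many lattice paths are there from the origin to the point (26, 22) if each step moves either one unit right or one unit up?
Number of paths = 27385657281648

A monotone lattice path from (0, 0) to (26, 22) consists of 26 east steps and 22 north steps in some order, so it is determined by which 26 of the 48 steps are east. The count is C(48, 26) = 27385657281648.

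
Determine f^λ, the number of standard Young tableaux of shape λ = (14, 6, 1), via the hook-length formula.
# SYT of shape (14, 6, 1) = 392445

Hook-length formula: f^λ = n! / Π hook(c), product over all cells c of the Young diagram. For λ = (14, 6, 1), n = 21 boxes. Hook lengths by row (left-to-right, top-to-bottom): [16, 14, 13, 12, 11, 10, 8, 7, 6, 5, 4, 3, 2, 1]; [7, 5, 4, 3, 2, 1]; [1]. Product of hooks = 130186248192000. So f^λ = 21! / 130186248192000 = 51090942171709440000 / 130186248192000 = 392445.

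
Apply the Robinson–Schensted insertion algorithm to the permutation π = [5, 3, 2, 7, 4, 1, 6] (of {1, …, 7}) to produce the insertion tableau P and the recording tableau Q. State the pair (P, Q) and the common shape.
P = [1, 4, 6] / [2, 7] / [3] / [5];  Q = [1, 4, 7] / [2, 5] / [3] / [6];  common shape = (3, 2, 1, 1)

Row-insert the values π_1, π_2, … into P one at a time, bumping the leftmost entry strictly greater than the inserted value down to the next row. The recording tableau Q records, in position (i, j), the step at which that cell was added to P.
  Insert 5 (step 1): P = [5];  Q = [1]
  Insert 3 (step 2): P = [3] / [5];  Q = [1] / [2]
  Insert 2 (step 3): P = [2] / [3] / [5];  Q = [1] / [2] / [3]
  Insert 7 (step 4): P = [2, 7] / [3] / [5];  Q = [1, 4] / [2] / [3]
  Insert 4 (step 5): P = [2, 4] / [3, 7] / [5];  Q = [1, 4] / [2, 5] / [3]
  Insert 1 (step 6): P = [1, 4] / [2, 7] / [3] / [5];  Q = [1, 4] / [2, 5] / [3] / [6]
  Insert 6 (step 7): P = [1, 4, 6] / [2, 7] / [3] / [5];  Q = [1, 4, 7] / [2, 5] / [3] / [6]
Final shape: (3, 2, 1, 1).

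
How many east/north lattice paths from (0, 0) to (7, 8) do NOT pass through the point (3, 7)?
Number of paths = 5835

Total paths from (0, 0) to (7, 8): C(15, 7) = 6435. Paths through (3, 7): (paths (0, 0) → (3, 7)) × (paths (3, 7) → (7, 8)) = C(10, 3) · C(5, 4) = 120 · 5 = 600. Avoidance count = 6435 − 600 = 5835.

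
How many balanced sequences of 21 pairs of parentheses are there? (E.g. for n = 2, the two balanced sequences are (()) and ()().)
C_21 = 24466267020

These balanced parentheses are counted by the Catalan number C_n = (1/(n + 1)) · C(2n, n). For n = 21: C_21 = (1/22) · C(42, 21) = 538257874440/22 = 24466267020.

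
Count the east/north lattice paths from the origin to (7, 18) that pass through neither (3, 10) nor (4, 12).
Number of paths = 258322

Inclusion–exclusion. Total paths: C(25, 7) = 480700. Through P₁: C(13, 3)·C(12, 4) = 141570. Through P₂: C(16, 4)·C(9, 3) = 152880. Since P₁ is strictly southwest of P₂, a monotone path through both must visit P₁ then P₂; paths through both = C(13, 3)·C(3, 1)·C(9, 3) = 72072. Avoid both = 480700 − 141570 − 152880 + 72072 = 258322.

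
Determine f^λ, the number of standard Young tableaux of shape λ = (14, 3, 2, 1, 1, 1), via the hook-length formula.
# SYT of shape (14, 3, 2, 1, 1, 1) = 12063744

Hook-length formula: f^λ = n! / Π hook(c), product over all cells c of the Young diagram. For λ = (14, 3, 2, 1, 1, 1), n = 22 boxes. Hook lengths by row (left-to-right, top-to-bottom): [19, 15, 13, 11, 10, 9, 8, 7, 6, 5, 4, 3, 2, 1]; [7, 3, 1]; [5, 1]; [3]; [2]; [1]. Product of hooks = 93171798720000. So f^λ = 22! / 93171798720000 = 1124000727777607680000 / 93171798720000 = 12063744.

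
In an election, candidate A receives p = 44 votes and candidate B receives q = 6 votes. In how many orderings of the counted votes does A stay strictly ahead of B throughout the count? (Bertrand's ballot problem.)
Strict-lead orderings = 12076932

Total orderings of the 50 votes with 44 for A: C(50, 44) = 15890700. By the Bertrand ballot formula (Cycle Lemma / reflection principle), the number of orderings in which A is strictly ahead of B throughout is (p − q)/(p + q) · C(p + q, p) = (44 − 6)/(44 + 6) · 15890700 = 12076932.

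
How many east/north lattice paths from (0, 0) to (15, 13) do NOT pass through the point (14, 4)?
Number of paths = 37411560

Total paths from (0, 0) to (15, 13): C(28, 15) = 37442160. Paths through (14, 4): (paths (0, 0) → (14, 4)) × (paths (14, 4) → (15, 13)) = C(18, 14) · C(10, 1) = 3060 · 10 = 30600. Avoidance count = 37442160 − 30600 = 37411560.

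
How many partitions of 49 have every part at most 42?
p(49, parts ≤ 42) = 173495

Use the recurrence p(n, m) = p(n, m−1) + p(n−m, m): either the largest part is < m (count p(n, m−1)) or the largest part is exactly m (remove one copy of m, count p(n−m, m)). With p(0, ·) = 1 this gives p(49, parts ≤ 42) = 173495. (By conjugating Young diagrams, this also counts partitions of 49 into at most 42 parts.)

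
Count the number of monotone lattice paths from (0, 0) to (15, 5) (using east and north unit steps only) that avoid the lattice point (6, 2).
Number of paths = 9344

Total paths from (0, 0) to (15, 5): C(20, 15) = 15504. Paths through (6, 2): (paths (0, 0) → (6, 2)) × (paths (6, 2) → (15, 5)) = C(8, 6) · C(12, 9) = 28 · 220 = 6160. Avoidance count = 15504 − 6160 = 9344.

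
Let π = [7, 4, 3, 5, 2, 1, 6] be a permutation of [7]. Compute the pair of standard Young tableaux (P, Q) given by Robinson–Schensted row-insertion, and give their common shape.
P = [1, 5, 6] / [2] / [3] / [4] / [7];  Q = [1, 4, 7] / [2] / [3] / [5] / [6];  common shape = (3, 1, 1, 1, 1)

Row-insert the values π_1, π_2, … into P one at a time, bumping the leftmost entry strictly greater than the inserted value down to the next row. The recording tableau Q records, in position (i, j), the step at which that cell was added to P.
  Insert 7 (step 1): P = [7];  Q = [1]
  Insert 4 (step 2): P = [4] / [7];  Q = [1] / [2]
  Insert 3 (step 3): P = [3] / [4] / [7];  Q = [1] / [2] / [3]
  Insert 5 (step 4): P = [3, 5] / [4] / [7];  Q = [1, 4] / [2] / [3]
  Insert 2 (step 5): P = [2, 5] / [3] / [4] / [7];  Q = [1, 4] / [2] / [3] / [5]
  Insert 1 (step 6): P = [1, 5] / [2] / [3] / [4] / [7];  Q = [1, 4] / [2] / [3] / [5] / [6]
  Insert 6 (step 7): P = [1, 5, 6] / [2] / [3] / [4] / [7];  Q = [1, 4, 7] / [2] / [3] / [5] / [6]
Final shape: (3, 1, 1, 1, 1).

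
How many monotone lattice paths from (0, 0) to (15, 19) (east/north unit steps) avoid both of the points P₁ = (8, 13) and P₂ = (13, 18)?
Number of paths = 1041857895

Inclusion–exclusion. Total paths: C(34, 15) = 1855967520. Through P₁: C(21, 8)·C(13, 7) = 349188840. Through P₂: C(31, 13)·C(3, 2) = 618759225. Since P₁ is strictly southwest of P₂, a monotone path through both must visit P₁ then P₂; paths through both = C(21, 8)·C(10, 5)·C(3, 2) = 153838440. Avoid both = 1855967520 − 349188840 − 618759225 + 153838440 = 1041857895.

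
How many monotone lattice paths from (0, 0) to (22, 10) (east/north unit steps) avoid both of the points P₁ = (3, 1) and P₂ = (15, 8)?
Number of paths = 26489208

Inclusion–exclusion. Total paths: C(32, 22) = 64512240. Through P₁: C(4, 3)·C(28, 19) = 27627600. Through P₂: C(23, 15)·C(9, 7) = 17651304. Since P₁ is strictly southwest of P₂, a monotone path through both must visit P₁ then P₂; paths through both = C(4, 3)·C(19, 12)·C(9, 7) = 7255872. Avoid both = 64512240 − 27627600 − 17651304 + 7255872 = 26489208.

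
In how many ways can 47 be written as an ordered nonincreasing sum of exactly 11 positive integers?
p(47, 11 parts) = 11004

Partitions of n into exactly k parts are in bijection with partitions of n − k into at most k parts (subtract 1 from each part). So p(47, exactly 11) = p(36, parts ≤ 11). Computing via the recurrence p(m, j) = p(m, j−1) + p(m−j, j) gives 11004.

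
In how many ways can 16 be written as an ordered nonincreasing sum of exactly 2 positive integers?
p(16, 2 parts) = 8

Partitions of n into exactly k parts ↔ partitions of n − k into at most k parts (subtract 1 from each part). For n = 16, k = 2, the partitions are: 15+1, 14+2, 13+3, 12+4, 11+5, 10+6, 9+7, 8+8. Count = 8.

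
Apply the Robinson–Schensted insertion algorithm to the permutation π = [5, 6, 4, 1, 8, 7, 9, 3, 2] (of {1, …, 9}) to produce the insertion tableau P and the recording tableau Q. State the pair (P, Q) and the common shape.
P = [1, 2, 7, 9] / [3, 6] / [4, 8] / [5];  Q = [1, 2, 5, 7] / [3, 6] / [4, 8] / [9];  common shape = (4, 2, 2, 1)

Row-insert the values π_1, π_2, … into P one at a time, bumping the leftmost entry strictly greater than the inserted value down to the next row. The recording tableau Q records, in position (i, j), the step at which that cell was added to P.
  Insert 5 (step 1): P = [5];  Q = [1]
  Insert 6 (step 2): P = [5, 6];  Q = [1, 2]
  Insert 4 (step 3): P = [4, 6] / [5];  Q = [1, 2] / [3]
  Insert 1 (step 4): P = [1, 6] / [4] / [5];  Q = [1, 2] / [3] / [4]
  Insert 8 (step 5): P = [1, 6, 8] / [4] / [5];  Q = [1, 2, 5] / [3] / [4]
  Insert 7 (step 6): P = [1, 6, 7] / [4, 8] / [5];  Q = [1, 2, 5] / [3, 6] / [4]
  Insert 9 (step 7): P = [1, 6, 7, 9] / [4, 8] / [5];  Q = [1, 2, 5, 7] / [3, 6] / [4]
  Insert 3 (step 8): P = [1, 3, 7, 9] / [4, 6] / [5, 8];  Q = [1, 2, 5, 7] / [3, 6] / [4, 8]
  Insert 2 (step 9): P = [1, 2, 7, 9] / [3, 6] / [4, 8] / [5];  Q = [1, 2, 5, 7] / [3, 6] / [4, 8] / [9]
Final shape: (4, 2, 2, 1).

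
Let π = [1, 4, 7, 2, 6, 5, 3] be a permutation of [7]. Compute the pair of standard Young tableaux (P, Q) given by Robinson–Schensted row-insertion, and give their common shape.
P = [1, 2, 3] / [4, 5] / [6] / [7];  Q = [1, 2, 3] / [4, 5] / [6] / [7];  common shape = (3, 2, 1, 1)

Row-insert the values π_1, π_2, … into P one at a time, bumping the leftmost entry strictly greater than the inserted value down to the next row. The recording tableau Q records, in position (i, j), the step at which that cell was added to P.
  Insert 1 (step 1): P = [1];  Q = [1]
  Insert 4 (step 2): P = [1, 4];  Q = [1, 2]
  Insert 7 (step 3): P = [1, 4, 7];  Q = [1, 2, 3]
  Insert 2 (step 4): P = [1, 2, 7] / [4];  Q = [1, 2, 3] / [4]
  Insert 6 (step 5): P = [1, 2, 6] / [4, 7];  Q = [1, 2, 3] / [4, 5]
  Insert 5 (step 6): P = [1, 2, 5] / [4, 6] / [7];  Q = [1, 2, 3] / [4, 5] / [6]
  Insert 3 (step 7): P = [1, 2, 3] / [4, 5] / [6] / [7];  Q = [1, 2, 3] / [4, 5] / [6] / [7]
Final shape: (3, 2, 1, 1).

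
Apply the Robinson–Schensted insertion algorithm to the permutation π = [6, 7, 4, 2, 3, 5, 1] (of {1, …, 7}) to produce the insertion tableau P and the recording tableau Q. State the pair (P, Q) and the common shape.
P = [1, 3, 5] / [2, 7] / [4] / [6];  Q = [1, 2, 6] / [3, 5] / [4] / [7];  common shape = (3, 2, 1, 1)

Row-insert the values π_1, π_2, … into P one at a time, bumping the leftmost entry strictly greater than the inserted value down to the next row. The recording tableau Q records, in position (i, j), the step at which that cell was added to P.
  Insert 6 (step 1): P = [6];  Q = [1]
  Insert 7 (step 2): P = [6, 7];  Q = [1, 2]
  Insert 4 (step 3): P = [4, 7] / [6];  Q = [1, 2] / [3]
  Insert 2 (step 4): P = [2, 7] / [4] / [6];  Q = [1, 2] / [3] / [4]
  Insert 3 (step 5): P = [2, 3] / [4, 7] / [6];  Q = [1, 2] / [3, 5] / [4]
  Insert 5 (step 6): P = [2, 3, 5] / [4, 7] / [6];  Q = [1, 2, 6] / [3, 5] / [4]
  Insert 1 (step 7): P = [1, 3, 5] / [2, 7] / [4] / [6];  Q = [1, 2, 6] / [3, 5] / [4] / [7]
Final shape: (3, 2, 1, 1).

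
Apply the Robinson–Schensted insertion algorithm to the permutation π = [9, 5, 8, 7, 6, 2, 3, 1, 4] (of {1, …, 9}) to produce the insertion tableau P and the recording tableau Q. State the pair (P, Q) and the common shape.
P = [1, 3, 4] / [2, 6] / [5] / [7] / [8] / [9];  Q = [1, 3, 9] / [2, 7] / [4] / [5] / [6] / [8];  common shape = (3, 2, 1, 1, 1, 1)

Row-insert the values π_1, π_2, … into P one at a time, bumping the leftmost entry strictly greater than the inserted value down to the next row. The recording tableau Q records, in position (i, j), the step at which that cell was added to P.
  Insert 9 (step 1): P = [9];  Q = [1]
  Insert 5 (step 2): P = [5] / [9];  Q = [1] / [2]
  Insert 8 (step 3): P = [5, 8] / [9];  Q = [1, 3] / [2]
  Insert 7 (step 4): P = [5, 7] / [8] / [9];  Q = [1, 3] / [2] / [4]
  Insert 6 (step 5): P = [5, 6] / [7] / [8] / [9];  Q = [1, 3] / [2] / [4] / [5]
  Insert 2 (step 6): P = [2, 6] / [5] / [7] / [8] / [9];  Q = [1, 3] / [2] / [4] / [5] / [6]
  Insert 3 (step 7): P = [2, 3] / [5, 6] / [7] / [8] / [9];  Q = [1, 3] / [2, 7] / [4] / [5] / [6]
  Insert 1 (step 8): P = [1, 3] / [2, 6] / [5] / [7] / [8] / [9];  Q = [1, 3] / [2, 7] / [4] / [5] / [6] / [8]
  Insert 4 (step 9): P = [1, 3, 4] / [2, 6] / [5] / [7] / [8] / [9];  Q = [1, 3, 9] / [2, 7] / [4] / [5] / [6] / [8]
Final shape: (3, 2, 1, 1, 1, 1).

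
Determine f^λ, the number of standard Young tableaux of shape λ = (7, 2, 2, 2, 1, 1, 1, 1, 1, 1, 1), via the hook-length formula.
# SYT of shape (7, 2, 2, 2, 1, 1, 1, 1, 1, 1, 1) = 4426240

Hook-length formula: f^λ = n! / Π hook(c), product over all cells c of the Young diagram. For λ = (7, 2, 2, 2, 1, 1, 1, 1, 1, 1, 1), n = 20 boxes. Hook lengths by row (left-to-right, top-to-bottom): [17, 9, 5, 4, 3, 2, 1]; [11, 3]; [10, 2]; [9, 1]; [7]; [6]; [5]; [4]; [3]; [2]; [1]. Product of hooks = 549654336000. So f^λ = 20! / 549654336000 = 2432902008176640000 / 549654336000 = 4426240.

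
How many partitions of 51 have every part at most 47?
p(51, parts ≤ 47) = 239936

Use the recurrence p(n, m) = p(n, m−1) + p(n−m, m): either the largest part is < m (count p(n, m−1)) or the largest part is exactly m (remove one copy of m, count p(n−m, m)). With p(0, ·) = 1 this gives p(51, parts ≤ 47) = 239936. (By conjugating Young diagrams, this also counts partitions of 51 into at most 47 parts.)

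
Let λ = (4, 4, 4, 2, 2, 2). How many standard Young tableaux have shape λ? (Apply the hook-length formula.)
# SYT of shape (4, 4, 4, 2, 2, 2) = 1823250

Hook-length formula: f^λ = n! / Π hook(c), product over all cells c of the Young diagram. For λ = (4, 4, 4, 2, 2, 2), n = 18 boxes. Hook lengths by row (left-to-right, top-to-bottom): [9, 8, 4, 3]; [8, 7, 3, 2]; [7, 6, 2, 1]; [4, 3]; [3, 2]; [2, 1]. Product of hooks = 3511517184. So f^λ = 18! / 3511517184 = 6402373705728000 / 3511517184 = 1823250.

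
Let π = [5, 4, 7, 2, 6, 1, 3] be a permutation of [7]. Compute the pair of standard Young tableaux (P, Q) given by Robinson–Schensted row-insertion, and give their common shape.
P = [1, 3] / [2, 6] / [4, 7] / [5];  Q = [1, 3] / [2, 5] / [4, 7] / [6];  common shape = (2, 2, 2, 1)

Row-insert the values π_1, π_2, … into P one at a time, bumping the leftmost entry strictly greater than the inserted value down to the next row. The recording tableau Q records, in position (i, j), the step at which that cell was added to P.
  Insert 5 (step 1): P = [5];  Q = [1]
  Insert 4 (step 2): P = [4] / [5];  Q = [1] / [2]
  Insert 7 (step 3): P = [4, 7] / [5];  Q = [1, 3] / [2]
  Insert 2 (step 4): P = [2, 7] / [4] / [5];  Q = [1, 3] / [2] / [4]
  Insert 6 (step 5): P = [2, 6] / [4, 7] / [5];  Q = [1, 3] / [2, 5] / [4]
  Insert 1 (step 6): P = [1, 6] / [2, 7] / [4] / [5];  Q = [1, 3] / [2, 5] / [4] / [6]
  Insert 3 (step 7): P = [1, 3] / [2, 6] / [4, 7] / [5];  Q = [1, 3] / [2, 5] / [4, 7] / [6]
Final shape: (2, 2, 2, 1).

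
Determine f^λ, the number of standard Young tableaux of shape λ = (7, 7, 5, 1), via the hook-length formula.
# SYT of shape (7, 7, 5, 1) = 11085360

Hook-length formula: f^λ = n! / Π hook(c), product over all cells c of the Young diagram. For λ = (7, 7, 5, 1), n = 20 boxes. Hook lengths by row (left-to-right, top-to-bottom): [10, 8, 7, 6, 5, 3, 2]; [9, 7, 6, 5, 4, 2, 1]; [6, 4, 3, 2, 1]; [1]. Product of hooks = 219469824000. So f^λ = 20! / 219469824000 = 2432902008176640000 / 219469824000 = 11085360.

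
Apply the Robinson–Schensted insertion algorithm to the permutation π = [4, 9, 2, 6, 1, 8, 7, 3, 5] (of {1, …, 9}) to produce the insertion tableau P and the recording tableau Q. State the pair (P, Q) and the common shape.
P = [1, 3, 5] / [2, 6, 7] / [4, 8] / [9];  Q = [1, 2, 6] / [3, 4, 9] / [5, 7] / [8];  common shape = (3, 3, 2, 1)

Row-insert the values π_1, π_2, … into P one at a time, bumping the leftmost entry strictly greater than the inserted value down to the next row. The recording tableau Q records, in position (i, j), the step at which that cell was added to P.
  Insert 4 (step 1): P = [4];  Q = [1]
  Insert 9 (step 2): P = [4, 9];  Q = [1, 2]
  Insert 2 (step 3): P = [2, 9] / [4];  Q = [1, 2] / [3]
  Insert 6 (step 4): P = [2, 6] / [4, 9];  Q = [1, 2] / [3, 4]
  Insert 1 (step 5): P = [1, 6] / [2, 9] / [4];  Q = [1, 2] / [3, 4] / [5]
  Insert 8 (step 6): P = [1, 6, 8] / [2, 9] / [4];  Q = [1, 2, 6] / [3, 4] / [5]
  Insert 7 (step 7): P = [1, 6, 7] / [2, 8] / [4, 9];  Q = [1, 2, 6] / [3, 4] / [5, 7]
  Insert 3 (step 8): P = [1, 3, 7] / [2, 6] / [4, 8] / [9];  Q = [1, 2, 6] / [3, 4] / [5, 7] / [8]
  Insert 5 (step 9): P = [1, 3, 5] / [2, 6, 7] / [4, 8] / [9];  Q = [1, 2, 6] / [3, 4, 9] / [5, 7] / [8]
Final shape: (3, 3, 2, 1).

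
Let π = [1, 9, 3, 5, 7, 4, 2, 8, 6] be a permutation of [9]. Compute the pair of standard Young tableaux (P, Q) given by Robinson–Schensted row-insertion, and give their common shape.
P = [1, 2, 4, 6, 8] / [3, 7] / [5] / [9];  Q = [1, 2, 4, 5, 8] / [3, 9] / [6] / [7];  common shape = (5, 2, 1, 1)

Row-insert the values π_1, π_2, … into P one at a time, bumping the leftmost entry strictly greater than the inserted value down to the next row. The recording tableau Q records, in position (i, j), the step at which that cell was added to P.
  Insert 1 (step 1): P = [1];  Q = [1]
  Insert 9 (step 2): P = [1, 9];  Q = [1, 2]
  Insert 3 (step 3): P = [1, 3] / [9];  Q = [1, 2] / [3]
  Insert 5 (step 4): P = [1, 3, 5] / [9];  Q = [1, 2, 4] / [3]
  Insert 7 (step 5): P = [1, 3, 5, 7] / [9];  Q = [1, 2, 4, 5] / [3]
  Insert 4 (step 6): P = [1, 3, 4, 7] / [5] / [9];  Q = [1, 2, 4, 5] / [3] / [6]
  Insert 2 (step 7): P = [1, 2, 4, 7] / [3] / [5] / [9];  Q = [1, 2, 4, 5] / [3] / [6] / [7]
  Insert 8 (step 8): P = [1, 2, 4, 7, 8] / [3] / [5] / [9];  Q = [1, 2, 4, 5, 8] / [3] / [6] / [7]
  Insert 6 (step 9): P = [1, 2, 4, 6, 8] / [3, 7] / [5] / [9];  Q = [1, 2, 4, 5, 8] / [3, 9] / [6] / [7]
Final shape: (5, 2, 1, 1).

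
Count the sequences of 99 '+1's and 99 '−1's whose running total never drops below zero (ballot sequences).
C_99 = 227508830794229349661819540395688853956041682601541047340

These ballot sequences are counted by the Catalan number C_n = (1/(n + 1)) · C(2n, n). For n = 99: C_99 = (1/100) · C(198, 99) = 22750883079422934966181954039568885395604168260154104734000/100 = 227508830794229349661819540395688853956041682601541047340.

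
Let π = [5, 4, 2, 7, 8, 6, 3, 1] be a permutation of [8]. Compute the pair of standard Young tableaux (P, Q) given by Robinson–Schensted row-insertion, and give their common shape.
P = [1, 3, 8] / [2, 6] / [4, 7] / [5];  Q = [1, 4, 5] / [2, 6] / [3, 7] / [8];  common shape = (3, 2, 2, 1)

Row-insert the values π_1, π_2, … into P one at a time, bumping the leftmost entry strictly greater than the inserted value down to the next row. The recording tableau Q records, in position (i, j), the step at which that cell was added to P.
  Insert 5 (step 1): P = [5];  Q = [1]
  Insert 4 (step 2): P = [4] / [5];  Q = [1] / [2]
  Insert 2 (step 3): P = [2] / [4] / [5];  Q = [1] / [2] / [3]
  Insert 7 (step 4): P = [2, 7] / [4] / [5];  Q = [1, 4] / [2] / [3]
  Insert 8 (step 5): P = [2, 7, 8] / [4] / [5];  Q = [1, 4, 5] / [2] / [3]
  Insert 6 (step 6): P = [2, 6, 8] / [4, 7] / [5];  Q = [1, 4, 5] / [2, 6] / [3]
  Insert 3 (step 7): P = [2, 3, 8] / [4, 6] / [5, 7];  Q = [1, 4, 5] / [2, 6] / [3, 7]
  Insert 1 (step 8): P = [1, 3, 8] / [2, 6] / [4, 7] / [5];  Q = [1, 4, 5] / [2, 6] / [3, 7] / [8]
Final shape: (3, 2, 2, 1).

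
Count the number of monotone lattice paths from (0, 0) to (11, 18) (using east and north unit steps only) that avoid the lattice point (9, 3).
Number of paths = 34567370

Total paths from (0, 0) to (11, 18): C(29, 11) = 34597290. Paths through (9, 3): (paths (0, 0) → (9, 3)) × (paths (9, 3) → (11, 18)) = C(12, 9) · C(17, 2) = 220 · 136 = 29920. Avoidance count = 34597290 − 29920 = 34567370.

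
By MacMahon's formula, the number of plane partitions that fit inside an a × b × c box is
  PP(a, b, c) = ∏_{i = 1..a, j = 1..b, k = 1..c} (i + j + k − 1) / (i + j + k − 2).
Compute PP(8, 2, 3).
PP(8, 2, 3) = 9075

Evaluate the triple product over i = 1..8, j = 1..2, k = 1..3. The factors are (2/1) · (3/2) · (4/3) · (3/2) · (4/3) · (5/4) · (3/2) · (4/3) · … (48 factors total). The numerators and denominators telescope so the product is an integer; carrying out the multiplication exactly gives PP(8, 2, 3) = 9075.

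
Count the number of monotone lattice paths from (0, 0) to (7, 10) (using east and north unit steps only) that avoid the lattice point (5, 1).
Number of paths = 19118

Total paths from (0, 0) to (7, 10): C(17, 7) = 19448. Paths through (5, 1): (paths (0, 0) → (5, 1)) × (paths (5, 1) → (7, 10)) = C(6, 5) · C(11, 2) = 6 · 55 = 330. Avoidance count = 19448 − 330 = 19118.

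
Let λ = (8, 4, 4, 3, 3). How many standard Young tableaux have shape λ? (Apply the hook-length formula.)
# SYT of shape (8, 4, 4, 3, 3) = 698377680

Hook-length formula: f^λ = n! / Π hook(c), product over all cells c of the Young diagram. For λ = (8, 4, 4, 3, 3), n = 22 boxes. Hook lengths by row (left-to-right, top-to-bottom): [12, 11, 10, 7, 4, 3, 2, 1]; [7, 6, 5, 2]; [6, 5, 4, 1]; [4, 3, 2]; [3, 2, 1]. Product of hooks = 1609445376000. So f^λ = 22! / 1609445376000 = 1124000727777607680000 / 1609445376000 = 698377680.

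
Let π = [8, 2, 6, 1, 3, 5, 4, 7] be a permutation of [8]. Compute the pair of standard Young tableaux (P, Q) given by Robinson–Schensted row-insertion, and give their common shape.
P = [1, 3, 4, 7] / [2, 5] / [6] / [8];  Q = [1, 3, 6, 8] / [2, 5] / [4] / [7];  common shape = (4, 2, 1, 1)

Row-insert the values π_1, π_2, … into P one at a time, bumping the leftmost entry strictly greater than the inserted value down to the next row. The recording tableau Q records, in position (i, j), the step at which that cell was added to P.
  Insert 8 (step 1): P = [8];  Q = [1]
  Insert 2 (step 2): P = [2] / [8];  Q = [1] / [2]
  Insert 6 (step 3): P = [2, 6] / [8];  Q = [1, 3] / [2]
  Insert 1 (step 4): P = [1, 6] / [2] / [8];  Q = [1, 3] / [2] / [4]
  Insert 3 (step 5): P = [1, 3] / [2, 6] / [8];  Q = [1, 3] / [2, 5] / [4]
  Insert 5 (step 6): P = [1, 3, 5] / [2, 6] / [8];  Q = [1, 3, 6] / [2, 5] / [4]
  Insert 4 (step 7): P = [1, 3, 4] / [2, 5] / [6] / [8];  Q = [1, 3, 6] / [2, 5] / [4] / [7]
  Insert 7 (step 8): P = [1, 3, 4, 7] / [2, 5] / [6] / [8];  Q = [1, 3, 6, 8] / [2, 5] / [4] / [7]
Final shape: (4, 2, 1, 1).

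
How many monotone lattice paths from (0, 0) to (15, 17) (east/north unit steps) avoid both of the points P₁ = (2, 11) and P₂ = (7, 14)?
Number of paths = 545140944

Inclusion–exclusion. Total paths: C(32, 15) = 565722720. Through P₁: C(13, 2)·C(19, 13) = 2116296. Through P₂: C(21, 7)·C(11, 8) = 19186200. Since P₁ is strictly southwest of P₂, a monotone path through both must visit P₁ then P₂; paths through both = C(13, 2)·C(8, 5)·C(11, 8) = 720720. Avoid both = 565722720 − 2116296 − 19186200 + 720720 = 545140944.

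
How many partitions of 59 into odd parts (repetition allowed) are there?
p_odd(59) = 9792

Enumerate partitions using only odd parts via the recurrence o(n, m) = o(n, m−2) + o(n−m, m) over odd m, starting from the largest odd part ≤ n. This gives p_odd(59) = 9792. (Euler's theorem: equals the count of distinct-part partitions.)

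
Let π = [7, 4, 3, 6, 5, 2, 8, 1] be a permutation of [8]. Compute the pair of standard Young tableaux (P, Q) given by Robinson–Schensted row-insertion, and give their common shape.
P = [1, 5, 8] / [2, 6] / [3] / [4] / [7];  Q = [1, 4, 7] / [2, 5] / [3] / [6] / [8];  common shape = (3, 2, 1, 1, 1)

Row-insert the values π_1, π_2, … into P one at a time, bumping the leftmost entry strictly greater than the inserted value down to the next row. The recording tableau Q records, in position (i, j), the step at which that cell was added to P.
  Insert 7 (step 1): P = [7];  Q = [1]
  Insert 4 (step 2): P = [4] / [7];  Q = [1] / [2]
  Insert 3 (step 3): P = [3] / [4] / [7];  Q = [1] / [2] / [3]
  Insert 6 (step 4): P = [3, 6] / [4] / [7];  Q = [1, 4] / [2] / [3]
  Insert 5 (step 5): P = [3, 5] / [4, 6] / [7];  Q = [1, 4] / [2, 5] / [3]
  Insert 2 (step 6): P = [2, 5] / [3, 6] / [4] / [7];  Q = [1, 4] / [2, 5] / [3] / [6]
  Insert 8 (step 7): P = [2, 5, 8] / [3, 6] / [4] / [7];  Q = [1, 4, 7] / [2, 5] / [3] / [6]
  Insert 1 (step 8): P = [1, 5, 8] / [2, 6] / [3] / [4] / [7];  Q = [1, 4, 7] / [2, 5] / [3] / [6] / [8]
Final shape: (3, 2, 1, 1, 1).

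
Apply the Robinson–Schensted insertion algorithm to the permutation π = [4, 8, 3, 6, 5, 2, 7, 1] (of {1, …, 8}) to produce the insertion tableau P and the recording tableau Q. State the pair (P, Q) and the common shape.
P = [1, 5, 7] / [2, 6] / [3] / [4] / [8];  Q = [1, 2, 7] / [3, 4] / [5] / [6] / [8];  common shape = (3, 2, 1, 1, 1)

Row-insert the values π_1, π_2, … into P one at a time, bumping the leftmost entry strictly greater than the inserted value down to the next row. The recording tableau Q records, in position (i, j), the step at which that cell was added to P.
  Insert 4 (step 1): P = [4];  Q = [1]
  Insert 8 (step 2): P = [4, 8];  Q = [1, 2]
  Insert 3 (step 3): P = [3, 8] / [4];  Q = [1, 2] / [3]
  Insert 6 (step 4): P = [3, 6] / [4, 8];  Q = [1, 2] / [3, 4]
  Insert 5 (step 5): P = [3, 5] / [4, 6] / [8];  Q = [1, 2] / [3, 4] / [5]
  Insert 2 (step 6): P = [2, 5] / [3, 6] / [4] / [8];  Q = [1, 2] / [3, 4] / [5] / [6]
  Insert 7 (step 7): P = [2, 5, 7] / [3, 6] / [4] / [8];  Q = [1, 2, 7] / [3, 4] / [5] / [6]
  Insert 1 (step 8): P = [1, 5, 7] / [2, 6] / [3] / [4] / [8];  Q = [1, 2, 7] / [3, 4] / [5] / [6] / [8]
Final shape: (3, 2, 1, 1, 1).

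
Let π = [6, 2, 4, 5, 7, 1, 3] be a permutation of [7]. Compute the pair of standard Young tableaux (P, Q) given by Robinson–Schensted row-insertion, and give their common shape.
P = [1, 3, 5, 7] / [2, 4] / [6];  Q = [1, 3, 4, 5] / [2, 7] / [6];  common shape = (4, 2, 1)

Row-insert the values π_1, π_2, … into P one at a time, bumping the leftmost entry strictly greater than the inserted value down to the next row. The recording tableau Q records, in position (i, j), the step at which that cell was added to P.
  Insert 6 (step 1): P = [6];  Q = [1]
  Insert 2 (step 2): P = [2] / [6];  Q = [1] / [2]
  Insert 4 (step 3): P = [2, 4] / [6];  Q = [1, 3] / [2]
  Insert 5 (step 4): P = [2, 4, 5] / [6];  Q = [1, 3, 4] / [2]
  Insert 7 (step 5): P = [2, 4, 5, 7] / [6];  Q = [1, 3, 4, 5] / [2]
  Insert 1 (step 6): P = [1, 4, 5, 7] / [2] / [6];  Q = [1, 3, 4, 5] / [2] / [6]
  Insert 3 (step 7): P = [1, 3, 5, 7] / [2, 4] / [6];  Q = [1, 3, 4, 5] / [2, 7] / [6]
Final shape: (4, 2, 1).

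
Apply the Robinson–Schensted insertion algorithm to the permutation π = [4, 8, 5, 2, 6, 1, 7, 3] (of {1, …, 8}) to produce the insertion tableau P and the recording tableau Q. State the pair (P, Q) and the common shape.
P = [1, 3, 6, 7] / [2, 5] / [4] / [8];  Q = [1, 2, 5, 7] / [3, 8] / [4] / [6];  common shape = (4, 2, 1, 1)

Row-insert the values π_1, π_2, … into P one at a time, bumping the leftmost entry strictly greater than the inserted value down to the next row. The recording tableau Q records, in position (i, j), the step at which that cell was added to P.
  Insert 4 (step 1): P = [4];  Q = [1]
  Insert 8 (step 2): P = [4, 8];  Q = [1, 2]
  Insert 5 (step 3): P = [4, 5] / [8];  Q = [1, 2] / [3]
  Insert 2 (step 4): P = [2, 5] / [4] / [8];  Q = [1, 2] / [3] / [4]
  Insert 6 (step 5): P = [2, 5, 6] / [4] / [8];  Q = [1, 2, 5] / [3] / [4]
  Insert 1 (step 6): P = [1, 5, 6] / [2] / [4] / [8];  Q = [1, 2, 5] / [3] / [4] / [6]
  Insert 7 (step 7): P = [1, 5, 6, 7] / [2] / [4] / [8];  Q = [1, 2, 5, 7] / [3] / [4] / [6]
  Insert 3 (step 8): P = [1, 3, 6, 7] / [2, 5] / [4] / [8];  Q = [1, 2, 5, 7] / [3, 8] / [4] / [6]
Final shape: (4, 2, 1, 1).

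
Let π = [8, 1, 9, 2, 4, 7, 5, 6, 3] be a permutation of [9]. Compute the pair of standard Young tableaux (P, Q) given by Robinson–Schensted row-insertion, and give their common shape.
P = [1, 2, 3, 5, 6] / [4, 9] / [7] / [8];  Q = [1, 3, 5, 6, 8] / [2, 4] / [7] / [9];  common shape = (5, 2, 1, 1)

Row-insert the values π_1, π_2, … into P one at a time, bumping the leftmost entry strictly greater than the inserted value down to the next row. The recording tableau Q records, in position (i, j), the step at which that cell was added to P.
  Insert 8 (step 1): P = [8];  Q = [1]
  Insert 1 (step 2): P = [1] / [8];  Q = [1] / [2]
  Insert 9 (step 3): P = [1, 9] / [8];  Q = [1, 3] / [2]
  Insert 2 (step 4): P = [1, 2] / [8, 9];  Q = [1, 3] / [2, 4]
  Insert 4 (step 5): P = [1, 2, 4] / [8, 9];  Q = [1, 3, 5] / [2, 4]
  Insert 7 (step 6): P = [1, 2, 4, 7] / [8, 9];  Q = [1, 3, 5, 6] / [2, 4]
  Insert 5 (step 7): P = [1, 2, 4, 5] / [7, 9] / [8];  Q = [1, 3, 5, 6] / [2, 4] / [7]
  Insert 6 (step 8): P = [1, 2, 4, 5, 6] / [7, 9] / [8];  Q = [1, 3, 5, 6, 8] / [2, 4] / [7]
  Insert 3 (step 9): P = [1, 2, 3, 5, 6] / [4, 9] / [7] / [8];  Q = [1, 3, 5, 6, 8] / [2, 4] / [7] / [9]
Final shape: (5, 2, 1, 1).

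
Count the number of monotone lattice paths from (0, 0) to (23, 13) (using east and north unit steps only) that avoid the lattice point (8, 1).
Number of paths = 2154334860

Total paths from (0, 0) to (23, 13): C(36, 23) = 2310789600. Paths through (8, 1): (paths (0, 0) → (8, 1)) × (paths (8, 1) → (23, 13)) = C(9, 8) · C(27, 15) = 9 · 17383860 = 156454740. Avoidance count = 2310789600 − 156454740 = 2154334860.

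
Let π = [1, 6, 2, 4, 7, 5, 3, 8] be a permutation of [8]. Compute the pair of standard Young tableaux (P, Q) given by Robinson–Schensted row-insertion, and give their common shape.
P = [1, 2, 3, 5, 8] / [4, 7] / [6];  Q = [1, 2, 4, 5, 8] / [3, 6] / [7];  common shape = (5, 2, 1)

Row-insert the values π_1, π_2, … into P one at a time, bumping the leftmost entry strictly greater than the inserted value down to the next row. The recording tableau Q records, in position (i, j), the step at which that cell was added to P.
  Insert 1 (step 1): P = [1];  Q = [1]
  Insert 6 (step 2): P = [1, 6];  Q = [1, 2]
  Insert 2 (step 3): P = [1, 2] / [6];  Q = [1, 2] / [3]
  Insert 4 (step 4): P = [1, 2, 4] / [6];  Q = [1, 2, 4] / [3]
  Insert 7 (step 5): P = [1, 2, 4, 7] / [6];  Q = [1, 2, 4, 5] / [3]
  Insert 5 (step 6): P = [1, 2, 4, 5] / [6, 7];  Q = [1, 2, 4, 5] / [3, 6]
  Insert 3 (step 7): P = [1, 2, 3, 5] / [4, 7] / [6];  Q = [1, 2, 4, 5] / [3, 6] / [7]
  Insert 8 (step 8): P = [1, 2, 3, 5, 8] / [4, 7] / [6];  Q = [1, 2, 4, 5, 8] / [3, 6] / [7]
Final shape: (5, 2, 1).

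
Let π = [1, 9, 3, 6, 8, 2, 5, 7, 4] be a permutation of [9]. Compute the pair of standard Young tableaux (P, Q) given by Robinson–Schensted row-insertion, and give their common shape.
P = [1, 2, 4, 7] / [3, 5, 8] / [6] / [9];  Q = [1, 2, 4, 5] / [3, 7, 8] / [6] / [9];  common shape = (4, 3, 1, 1)

Row-insert the values π_1, π_2, … into P one at a time, bumping the leftmost entry strictly greater than the inserted value down to the next row. The recording tableau Q records, in position (i, j), the step at which that cell was added to P.
  Insert 1 (step 1): P = [1];  Q = [1]
  Insert 9 (step 2): P = [1, 9];  Q = [1, 2]
  Insert 3 (step 3): P = [1, 3] / [9];  Q = [1, 2] / [3]
  Insert 6 (step 4): P = [1, 3, 6] / [9];  Q = [1, 2, 4] / [3]
  Insert 8 (step 5): P = [1, 3, 6, 8] / [9];  Q = [1, 2, 4, 5] / [3]
  Insert 2 (step 6): P = [1, 2, 6, 8] / [3] / [9];  Q = [1, 2, 4, 5] / [3] / [6]
  Insert 5 (step 7): P = [1, 2, 5, 8] / [3, 6] / [9];  Q = [1, 2, 4, 5] / [3, 7] / [6]
  Insert 7 (step 8): P = [1, 2, 5, 7] / [3, 6, 8] / [9];  Q = [1, 2, 4, 5] / [3, 7, 8] / [6]
  Insert 4 (step 9): P = [1, 2, 4, 7] / [3, 5, 8] / [6] / [9];  Q = [1, 2, 4, 5] / [3, 7, 8] / [6] / [9]
Final shape: (4, 3, 1, 1).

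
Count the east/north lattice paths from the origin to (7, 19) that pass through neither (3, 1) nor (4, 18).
Number of paths = 599568

Inclusion–exclusion. Total paths: C(26, 7) = 657800. Through P₁: C(4, 3)·C(22, 4) = 29260. Through P₂: C(22, 4)·C(4, 3) = 29260. Since P₁ is strictly southwest of P₂, a monotone path through both must visit P₁ then P₂; paths through both = C(4, 3)·C(18, 1)·C(4, 3) = 288. Avoid both = 657800 − 29260 − 29260 + 288 = 599568.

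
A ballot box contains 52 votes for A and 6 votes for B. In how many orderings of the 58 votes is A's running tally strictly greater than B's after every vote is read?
Strict-lead orderings = 32101146

Total orderings of the 58 votes with 52 for A: C(58, 52) = 40475358. By the Bertrand ballot formula (Cycle Lemma / reflection principle), the number of orderings in which A is strictly ahead of B throughout is (p − q)/(p + q) · C(p + q, p) = (52 − 6)/(52 + 6) · 40475358 = 32101146.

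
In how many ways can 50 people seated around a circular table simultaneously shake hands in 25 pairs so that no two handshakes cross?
C_25 = 4861946401452

These noncrossing handshakes are counted by the Catalan number C_n = (1/(n + 1)) · C(2n, n). For n = 25: C_25 = (1/26) · C(50, 25) = 126410606437752/26 = 4861946401452.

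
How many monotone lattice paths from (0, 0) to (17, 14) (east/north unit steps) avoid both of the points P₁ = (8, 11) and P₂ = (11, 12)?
Number of paths = 219161485

Inclusion–exclusion. Total paths: C(31, 17) = 265182525. Through P₁: C(19, 8)·C(12, 9) = 16628040. Through P₂: C(23, 11)·C(8, 6) = 37858184. Since P₁ is strictly southwest of P₂, a monotone path through both must visit P₁ then P₂; paths through both = C(19, 8)·C(4, 3)·C(8, 6) = 8465184. Avoid both = 265182525 − 16628040 − 37858184 + 8465184 = 219161485.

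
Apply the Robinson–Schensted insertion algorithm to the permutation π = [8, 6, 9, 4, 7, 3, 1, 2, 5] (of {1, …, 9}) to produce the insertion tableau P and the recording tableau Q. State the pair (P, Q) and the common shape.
P = [1, 2, 5] / [3, 7] / [4, 9] / [6] / [8];  Q = [1, 3, 9] / [2, 5] / [4, 8] / [6] / [7];  common shape = (3, 2, 2, 1, 1)

Row-insert the values π_1, π_2, … into P one at a time, bumping the leftmost entry strictly greater than the inserted value down to the next row. The recording tableau Q records, in position (i, j), the step at which that cell was added to P.
  Insert 8 (step 1): P = [8];  Q = [1]
  Insert 6 (step 2): P = [6] / [8];  Q = [1] / [2]
  Insert 9 (step 3): P = [6, 9] / [8];  Q = [1, 3] / [2]
  Insert 4 (step 4): P = [4, 9] / [6] / [8];  Q = [1, 3] / [2] / [4]
  Insert 7 (step 5): P = [4, 7] / [6, 9] / [8];  Q = [1, 3] / [2, 5] / [4]
  Insert 3 (step 6): P = [3, 7] / [4, 9] / [6] / [8];  Q = [1, 3] / [2, 5] / [4] / [6]
  Insert 1 (step 7): P = [1, 7] / [3, 9] / [4] / [6] / [8];  Q = [1, 3] / [2, 5] / [4] / [6] / [7]
  Insert 2 (step 8): P = [1, 2] / [3, 7] / [4, 9] / [6] / [8];  Q = [1, 3] / [2, 5] / [4, 8] / [6] / [7]
  Insert 5 (step 9): P = [1, 2, 5] / [3, 7] / [4, 9] / [6] / [8];  Q = [1, 3, 9] / [2, 5] / [4, 8] / [6] / [7]
Final shape: (3, 2, 2, 1, 1).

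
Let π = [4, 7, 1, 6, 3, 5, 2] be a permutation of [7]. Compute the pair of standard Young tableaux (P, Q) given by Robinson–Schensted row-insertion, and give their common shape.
P = [1, 2, 5] / [3, 6] / [4] / [7];  Q = [1, 2, 6] / [3, 4] / [5] / [7];  common shape = (3, 2, 1, 1)

Row-insert the values π_1, π_2, … into P one at a time, bumping the leftmost entry strictly greater than the inserted value down to the next row. The recording tableau Q records, in position (i, j), the step at which that cell was added to P.
  Insert 4 (step 1): P = [4];  Q = [1]
  Insert 7 (step 2): P = [4, 7];  Q = [1, 2]
  Insert 1 (step 3): P = [1, 7] / [4];  Q = [1, 2] / [3]
  Insert 6 (step 4): P = [1, 6] / [4, 7];  Q = [1, 2] / [3, 4]
  Insert 3 (step 5): P = [1, 3] / [4, 6] / [7];  Q = [1, 2] / [3, 4] / [5]
  Insert 5 (step 6): P = [1, 3, 5] / [4, 6] / [7];  Q = [1, 2, 6] / [3, 4] / [5]
  Insert 2 (step 7): P = [1, 2, 5] / [3, 6] / [4] / [7];  Q = [1, 2, 6] / [3, 4] / [5] / [7]
Final shape: (3, 2, 1, 1).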